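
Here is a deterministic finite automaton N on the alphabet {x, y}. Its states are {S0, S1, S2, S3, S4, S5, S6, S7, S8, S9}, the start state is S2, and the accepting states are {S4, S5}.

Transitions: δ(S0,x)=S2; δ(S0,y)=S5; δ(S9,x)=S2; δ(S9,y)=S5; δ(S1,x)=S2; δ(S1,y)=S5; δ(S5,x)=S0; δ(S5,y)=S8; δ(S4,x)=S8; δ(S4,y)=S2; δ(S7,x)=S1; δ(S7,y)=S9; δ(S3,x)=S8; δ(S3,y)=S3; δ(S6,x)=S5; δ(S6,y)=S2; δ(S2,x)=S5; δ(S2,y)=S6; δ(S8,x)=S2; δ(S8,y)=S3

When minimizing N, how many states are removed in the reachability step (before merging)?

Starting at S2 and following transitions, the reachable set is {S0, S2, S3, S5, S6, S8}. That leaves S1, S4, S7, S9 unreachable — 4 in total.

4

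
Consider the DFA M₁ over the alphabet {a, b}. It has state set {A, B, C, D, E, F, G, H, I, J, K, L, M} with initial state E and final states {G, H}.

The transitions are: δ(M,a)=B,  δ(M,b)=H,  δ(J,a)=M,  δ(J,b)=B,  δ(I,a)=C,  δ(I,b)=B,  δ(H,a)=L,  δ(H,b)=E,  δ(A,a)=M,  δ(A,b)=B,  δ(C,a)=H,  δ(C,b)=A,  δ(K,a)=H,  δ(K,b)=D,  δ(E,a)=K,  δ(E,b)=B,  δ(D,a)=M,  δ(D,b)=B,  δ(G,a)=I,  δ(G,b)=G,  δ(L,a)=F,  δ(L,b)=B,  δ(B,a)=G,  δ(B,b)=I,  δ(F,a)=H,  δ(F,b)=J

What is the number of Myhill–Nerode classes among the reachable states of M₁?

7

Every state is reachable, so we keep all 13.
Initial partition by acceptance: {G,H} | {A,B,C,D,E,F,I,J,K,L,M}.
Refine {G,H} on symbol b: members go to different blocks, giving {G} and {H}.
Split {A,B,C,D,E,F,I,J,K,L,M} by δ(·,a) → {A,D,E,I,J,L,M} and {C,F,K} and {B}.
On input a, block {A,D,E,I,J,L,M} splits into {A,D,J} and {E,I,L} and {M}.
Stable partition: {G} | {A,D,J} | {H} | {C,F,K} | {B} | {E,I,L} | {M} — 7 equivalence classes.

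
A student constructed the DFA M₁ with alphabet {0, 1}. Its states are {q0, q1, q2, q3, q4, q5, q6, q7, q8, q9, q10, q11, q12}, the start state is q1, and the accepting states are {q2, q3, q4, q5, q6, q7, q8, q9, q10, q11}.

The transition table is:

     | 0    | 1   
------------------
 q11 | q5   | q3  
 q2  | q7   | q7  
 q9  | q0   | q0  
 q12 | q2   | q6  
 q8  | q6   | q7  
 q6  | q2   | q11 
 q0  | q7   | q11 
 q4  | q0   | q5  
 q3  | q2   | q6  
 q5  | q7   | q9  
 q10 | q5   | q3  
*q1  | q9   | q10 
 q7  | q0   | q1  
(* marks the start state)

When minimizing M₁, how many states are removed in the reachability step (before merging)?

Starting at q1 and following transitions, the reachable set is {q0, q1, q2, q3, q5, q6, q7, q9, q10, q11}. That leaves q4, q8, q12 unreachable — 3 in total.

3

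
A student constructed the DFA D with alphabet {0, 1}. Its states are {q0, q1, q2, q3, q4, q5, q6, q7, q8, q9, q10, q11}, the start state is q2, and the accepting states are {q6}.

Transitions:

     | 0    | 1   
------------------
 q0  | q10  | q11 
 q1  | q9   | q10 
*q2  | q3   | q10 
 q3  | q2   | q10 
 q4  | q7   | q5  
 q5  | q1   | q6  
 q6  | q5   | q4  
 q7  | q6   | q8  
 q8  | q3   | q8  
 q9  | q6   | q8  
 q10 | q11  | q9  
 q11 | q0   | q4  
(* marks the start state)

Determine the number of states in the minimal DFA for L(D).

Every state is reachable, so we keep all 12.
P0 = {q6} | {q0,q1,q2,q3,q4,q5,q7,q8,q9,q10,q11}.
Refine {q0,q1,q2,q3,q4,q5,q7,q8,q9,q10,q11} on symbol 0: members go to different blocks, giving {q0,q1,q2,q3,q4,q5,q8,q10,q11} and {q7,q9}.
Refine {q0,q1,q2,q3,q4,q5,q8,q10,q11} on symbol 0: members go to different blocks, giving {q0,q2,q3,q5,q8,q10,q11} and {q1,q4}.
Split {q0,q2,q3,q5,q8,q10,q11} by δ(·,0) → {q0,q2,q3,q8,q10,q11} and {q5}.
On input 1, block {q0,q2,q3,q8,q10,q11} splits into {q0,q2,q3,q8} and {q10} and {q11}.
Split {q0,q2,q3,q8} by δ(·,0) → {q2,q3,q8} and {q0}.
Split {q2,q3,q8} by δ(·,1) → {q2,q3} and {q8}.
Refine {q1,q4} on symbol 1: members go to different blocks, giving {q1} and {q4}.
Stable partition: {q6} | {q2,q3} | {q7,q9} | {q1} | {q5} | {q10} | {q11} | {q0} | {q8} | {q4} — 10 equivalence classes.

10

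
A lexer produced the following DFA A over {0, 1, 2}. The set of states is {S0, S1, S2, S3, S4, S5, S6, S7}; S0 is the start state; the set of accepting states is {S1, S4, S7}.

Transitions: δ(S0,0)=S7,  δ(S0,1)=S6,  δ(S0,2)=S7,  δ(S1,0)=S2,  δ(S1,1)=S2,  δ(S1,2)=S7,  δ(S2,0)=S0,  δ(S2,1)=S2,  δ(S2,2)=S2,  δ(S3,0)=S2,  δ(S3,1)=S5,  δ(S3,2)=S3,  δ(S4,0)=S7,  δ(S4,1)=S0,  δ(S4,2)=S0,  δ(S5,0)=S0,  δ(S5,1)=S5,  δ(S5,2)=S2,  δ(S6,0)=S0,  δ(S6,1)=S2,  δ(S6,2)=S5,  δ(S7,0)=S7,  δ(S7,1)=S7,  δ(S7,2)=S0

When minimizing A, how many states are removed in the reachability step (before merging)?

BFS from S0 reaches {S0, S2, S5, S6, S7}; the 3 state(s) S1, S3, S4 are never visited.

3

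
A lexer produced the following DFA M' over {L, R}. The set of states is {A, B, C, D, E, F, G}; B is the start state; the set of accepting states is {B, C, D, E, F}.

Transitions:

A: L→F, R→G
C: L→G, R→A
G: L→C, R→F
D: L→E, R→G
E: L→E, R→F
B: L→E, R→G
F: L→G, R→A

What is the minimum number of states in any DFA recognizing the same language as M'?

Reachable states from the start: {A,B,C,E,F,G}. Unreachable: {D} — drop them.
Start with accepting vs non-accepting: {B,C,E,F} | {A,G}.
Refine {B,C,E,F} on symbol L: members go to different blocks, giving {B,E} and {C,F}.
Refine {B,E} on symbol R: members go to different blocks, giving {B} and {E}.
Split {A,G} by δ(·,R) → {A} and {G}.
Stable partition: {B} | {A} | {C,F} | {E} | {G} — 5 equivalence classes.

5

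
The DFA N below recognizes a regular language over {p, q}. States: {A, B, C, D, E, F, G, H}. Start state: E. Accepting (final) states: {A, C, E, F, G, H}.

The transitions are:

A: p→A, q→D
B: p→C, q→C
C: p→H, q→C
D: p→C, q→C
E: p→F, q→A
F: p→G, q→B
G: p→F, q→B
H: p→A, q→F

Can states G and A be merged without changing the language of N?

Yes

All states are reachable from the start state.
Start with accepting vs non-accepting: {A,C,E,F,G,H} | {B,D}.
On input q, block {A,C,E,F,G,H} splits into {A,F,G} and {C,E,H}.
On input p, block {C,E,H} splits into {E,H} and {C}.
Stable partition: {A,F,G} | {B,D} | {E,H} | {C} — 4 equivalence classes.
G and A lie in the same block of the stable partition, so they are equivalent — no string distinguishes them.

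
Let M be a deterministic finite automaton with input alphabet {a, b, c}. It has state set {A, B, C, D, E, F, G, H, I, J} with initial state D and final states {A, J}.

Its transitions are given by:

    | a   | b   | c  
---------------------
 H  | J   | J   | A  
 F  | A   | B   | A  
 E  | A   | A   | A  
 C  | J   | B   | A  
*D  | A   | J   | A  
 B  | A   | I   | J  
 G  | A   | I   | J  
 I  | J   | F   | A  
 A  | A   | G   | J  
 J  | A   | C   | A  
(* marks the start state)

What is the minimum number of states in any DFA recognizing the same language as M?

First remove the unreachable states {E,H}; 8 states remain.
P0 = {A,J} | {B,C,D,F,G,I}.
On input b, block {B,C,D,F,G,I} splits into {B,C,F,G,I} and {D}.
The partition is now stable with 3 blocks: {A,J} | {B,C,F,G,I} | {D}.

3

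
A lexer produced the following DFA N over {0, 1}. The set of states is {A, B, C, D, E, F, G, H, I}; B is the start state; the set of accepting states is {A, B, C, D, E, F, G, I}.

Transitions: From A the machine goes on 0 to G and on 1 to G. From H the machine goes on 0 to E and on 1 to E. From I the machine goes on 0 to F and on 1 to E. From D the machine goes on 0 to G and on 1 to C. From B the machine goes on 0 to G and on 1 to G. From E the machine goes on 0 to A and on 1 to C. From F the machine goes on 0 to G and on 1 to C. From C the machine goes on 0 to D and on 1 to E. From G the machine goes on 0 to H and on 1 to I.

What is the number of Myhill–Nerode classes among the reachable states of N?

6

Every state is reachable, so we keep all 9.
Start with accepting vs non-accepting: {A,B,C,D,E,F,G,I} | {H}.
On input 0, block {A,B,C,D,E,F,G,I} splits into {A,B,C,D,E,F,I} and {G}.
Refine {A,B,C,D,E,F,I} on symbol 0: members go to different blocks, giving {A,B,D,F} and {C,E,I}.
Refine {A,B,D,F} on symbol 1: members go to different blocks, giving {A,B} and {D,F}.
Refine {C,E,I} on symbol 0: members go to different blocks, giving {C,I} and {E}.
No further refinement is possible. Final partition (6 blocks): {A,B} | {H} | {G} | {C,I} | {D,F} | {E}.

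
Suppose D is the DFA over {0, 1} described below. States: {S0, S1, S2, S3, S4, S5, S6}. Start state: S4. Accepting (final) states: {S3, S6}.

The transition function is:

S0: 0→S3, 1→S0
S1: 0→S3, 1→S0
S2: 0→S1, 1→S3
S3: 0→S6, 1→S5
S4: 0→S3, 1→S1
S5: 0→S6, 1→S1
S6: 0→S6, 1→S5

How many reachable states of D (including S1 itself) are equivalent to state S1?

Reachable states from the start: {S0,S1,S3,S4,S5,S6}. Unreachable: {S2} — drop them.
P0 = {S3,S6} | {S0,S1,S4,S5}.
Stable partition: {S3,S6} | {S0,S1,S4,S5} — 2 equivalence classes.
The equivalence class containing S1 is {S0,S1,S4,S5}, of size 4.

4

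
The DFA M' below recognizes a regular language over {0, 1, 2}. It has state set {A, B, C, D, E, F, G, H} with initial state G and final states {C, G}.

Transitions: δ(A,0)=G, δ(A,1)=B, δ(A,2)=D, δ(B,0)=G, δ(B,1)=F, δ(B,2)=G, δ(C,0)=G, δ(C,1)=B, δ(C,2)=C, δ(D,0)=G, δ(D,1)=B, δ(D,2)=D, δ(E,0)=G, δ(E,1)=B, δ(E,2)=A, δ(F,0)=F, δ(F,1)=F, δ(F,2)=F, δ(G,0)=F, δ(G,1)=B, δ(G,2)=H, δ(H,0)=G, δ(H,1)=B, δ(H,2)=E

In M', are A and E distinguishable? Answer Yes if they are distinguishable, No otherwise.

No

States {C} cannot be reached from the start state, so discard them.
Start with accepting vs non-accepting: {G} | {A,B,D,E,F,H}.
Split {A,B,D,E,F,H} by δ(·,0) → {A,B,D,E,H} and {F}.
Refine {A,B,D,E,H} on symbol 1: members go to different blocks, giving {A,D,E,H} and {B}.
No further refinement is possible. Final partition (4 blocks): {G} | {A,D,E,H} | {F} | {B}.
A and E lie in the same block of the stable partition, so they are equivalent — no string distinguishes them.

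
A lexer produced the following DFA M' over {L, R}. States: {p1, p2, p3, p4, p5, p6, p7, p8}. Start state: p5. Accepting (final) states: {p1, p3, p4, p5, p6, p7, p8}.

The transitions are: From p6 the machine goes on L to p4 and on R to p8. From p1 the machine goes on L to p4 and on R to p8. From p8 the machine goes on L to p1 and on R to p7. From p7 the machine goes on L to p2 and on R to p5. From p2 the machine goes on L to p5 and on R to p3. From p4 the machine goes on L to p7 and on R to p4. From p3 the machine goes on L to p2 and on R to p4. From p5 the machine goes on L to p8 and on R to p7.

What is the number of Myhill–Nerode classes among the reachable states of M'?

7

States {p6} cannot be reached from the start state, so discard them.
Start with accepting vs non-accepting: {p1,p3,p4,p5,p7,p8} | {p2}.
On input L, block {p1,p3,p4,p5,p7,p8} splits into {p1,p4,p5,p8} and {p3,p7}.
On input L, block {p1,p4,p5,p8} splits into {p1,p5,p8} and {p4}.
On input L, block {p1,p5,p8} splits into {p5,p8} and {p1}.
Split {p5,p8} by δ(·,L) → {p5} and {p8}.
On input R, block {p3,p7} splits into {p3} and {p7}.
The partition is now stable with 7 blocks: {p5} | {p2} | {p3} | {p4} | {p1} | {p8} | {p7}.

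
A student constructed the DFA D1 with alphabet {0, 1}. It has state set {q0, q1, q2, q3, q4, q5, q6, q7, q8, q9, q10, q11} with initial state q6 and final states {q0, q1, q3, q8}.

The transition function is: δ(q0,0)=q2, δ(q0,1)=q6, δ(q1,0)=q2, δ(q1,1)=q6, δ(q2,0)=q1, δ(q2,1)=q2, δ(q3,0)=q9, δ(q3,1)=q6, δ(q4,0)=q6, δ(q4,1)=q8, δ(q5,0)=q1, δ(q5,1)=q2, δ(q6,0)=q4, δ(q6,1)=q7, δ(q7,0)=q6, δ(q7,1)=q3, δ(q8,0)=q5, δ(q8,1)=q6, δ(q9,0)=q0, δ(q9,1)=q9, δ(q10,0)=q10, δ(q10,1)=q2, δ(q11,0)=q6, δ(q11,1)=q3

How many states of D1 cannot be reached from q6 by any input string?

2

Starting at q6 and following transitions, the reachable set is {q0, q1, q2, q3, q4, q5, q6, q7, q8, q9}. That leaves q10, q11 unreachable — 2 in total.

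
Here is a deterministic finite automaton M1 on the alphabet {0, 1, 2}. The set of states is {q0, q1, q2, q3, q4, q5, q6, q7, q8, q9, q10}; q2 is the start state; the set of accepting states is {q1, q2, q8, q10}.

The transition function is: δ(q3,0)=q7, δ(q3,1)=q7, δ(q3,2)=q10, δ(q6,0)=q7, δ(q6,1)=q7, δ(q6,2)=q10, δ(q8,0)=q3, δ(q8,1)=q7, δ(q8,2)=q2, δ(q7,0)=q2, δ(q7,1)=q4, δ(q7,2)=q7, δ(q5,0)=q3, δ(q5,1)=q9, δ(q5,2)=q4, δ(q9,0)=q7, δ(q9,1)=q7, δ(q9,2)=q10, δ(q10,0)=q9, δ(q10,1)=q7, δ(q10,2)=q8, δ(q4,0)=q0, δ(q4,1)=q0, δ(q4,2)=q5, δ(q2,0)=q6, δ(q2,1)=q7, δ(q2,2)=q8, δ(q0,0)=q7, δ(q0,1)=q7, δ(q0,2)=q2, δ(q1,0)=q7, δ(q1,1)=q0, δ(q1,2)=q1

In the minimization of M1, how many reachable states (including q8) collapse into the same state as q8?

First remove the unreachable states {q1}; 10 states remain.
Initial partition by acceptance: {q2,q8,q10} | {q0,q3,q4,q5,q6,q7,q9}.
Split {q0,q3,q4,q5,q6,q7,q9} by δ(·,0) → {q0,q3,q4,q5,q6,q9} and {q7}.
Refine {q0,q3,q4,q5,q6,q9} on symbol 0: members go to different blocks, giving {q0,q3,q6,q9} and {q4,q5}.
Stable partition: {q2,q8,q10} | {q0,q3,q6,q9} | {q7} | {q4,q5} — 4 equivalence classes.
The equivalence class containing q8 is {q2,q8,q10}, of size 3.

3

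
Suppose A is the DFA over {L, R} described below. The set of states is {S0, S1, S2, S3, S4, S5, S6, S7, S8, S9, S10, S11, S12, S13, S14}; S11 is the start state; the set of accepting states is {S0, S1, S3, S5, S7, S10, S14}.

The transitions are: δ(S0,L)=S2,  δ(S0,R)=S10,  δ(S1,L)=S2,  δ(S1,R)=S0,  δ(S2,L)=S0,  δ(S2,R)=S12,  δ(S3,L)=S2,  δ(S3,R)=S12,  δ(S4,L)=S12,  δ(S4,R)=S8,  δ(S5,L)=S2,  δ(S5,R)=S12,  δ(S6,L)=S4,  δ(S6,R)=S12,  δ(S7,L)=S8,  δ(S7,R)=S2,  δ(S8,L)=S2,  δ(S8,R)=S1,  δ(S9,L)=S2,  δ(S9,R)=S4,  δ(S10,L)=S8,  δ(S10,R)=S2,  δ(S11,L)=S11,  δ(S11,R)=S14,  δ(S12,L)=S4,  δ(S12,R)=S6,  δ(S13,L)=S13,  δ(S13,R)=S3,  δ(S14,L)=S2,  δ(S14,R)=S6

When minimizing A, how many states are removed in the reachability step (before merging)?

5

No path from S11 leads to S3, S5, S7, S9, S13; the other 10 states are all reachable.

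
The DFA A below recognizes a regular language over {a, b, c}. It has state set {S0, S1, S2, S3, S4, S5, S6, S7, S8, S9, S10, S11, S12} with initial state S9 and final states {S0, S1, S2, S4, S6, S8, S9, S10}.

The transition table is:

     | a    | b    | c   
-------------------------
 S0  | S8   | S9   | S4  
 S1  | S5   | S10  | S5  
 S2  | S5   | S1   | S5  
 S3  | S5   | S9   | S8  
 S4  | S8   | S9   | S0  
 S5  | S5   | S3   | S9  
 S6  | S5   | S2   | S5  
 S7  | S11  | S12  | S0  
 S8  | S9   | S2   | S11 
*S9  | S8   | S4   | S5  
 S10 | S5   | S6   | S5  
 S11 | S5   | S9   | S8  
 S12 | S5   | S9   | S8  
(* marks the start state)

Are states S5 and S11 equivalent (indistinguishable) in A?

No

Reachable states from the start: {S0,S1,S2,S3,S4,S5,S6,S8,S9,S10,S11}. Unreachable: {S7,S12} — drop them.
Initial partition by acceptance: {S0,S1,S2,S4,S6,S8,S9,S10} | {S3,S5,S11}.
Split {S0,S1,S2,S4,S6,S8,S9,S10} by δ(·,a) → {S0,S4,S8,S9} and {S1,S2,S6,S10}.
Refine {S0,S4,S8,S9} on symbol b: members go to different blocks, giving {S0,S4,S9} and {S8}.
Split {S0,S4,S9} by δ(·,c) → {S0,S4} and {S9}.
Split {S3,S5,S11} by δ(·,b) → {S3,S11} and {S5}.
Stable partition: {S0,S4} | {S3,S11} | {S1,S2,S6,S10} | {S8} | {S9} | {S5} — 6 equivalence classes.
S5 and S11 end up in different blocks, so they are distinguishable. For instance, the string 'b' is accepted from only S11.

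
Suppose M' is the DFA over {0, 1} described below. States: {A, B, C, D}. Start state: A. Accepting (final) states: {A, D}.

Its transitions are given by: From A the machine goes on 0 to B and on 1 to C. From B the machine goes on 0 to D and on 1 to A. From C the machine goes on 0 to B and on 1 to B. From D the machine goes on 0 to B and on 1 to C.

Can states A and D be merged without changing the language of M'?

P0 = {A,D} | {B,C}.
Refine {B,C} on symbol 0: members go to different blocks, giving {B} and {C}.
No further refinement is possible. Final partition (3 blocks): {A,D} | {B} | {C}.
A and D lie in the same block of the stable partition, so they are equivalent — no string distinguishes them.

Yes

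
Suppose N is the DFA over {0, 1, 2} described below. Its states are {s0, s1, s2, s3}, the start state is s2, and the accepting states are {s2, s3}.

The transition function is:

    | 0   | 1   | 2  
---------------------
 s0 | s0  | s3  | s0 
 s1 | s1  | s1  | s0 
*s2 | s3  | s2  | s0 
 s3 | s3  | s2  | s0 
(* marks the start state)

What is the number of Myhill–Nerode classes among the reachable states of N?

First remove the unreachable states {s1}; 3 states remain.
Start with accepting vs non-accepting: {s2,s3} | {s0}.
The partition is now stable with 2 blocks: {s2,s3} | {s0}.

2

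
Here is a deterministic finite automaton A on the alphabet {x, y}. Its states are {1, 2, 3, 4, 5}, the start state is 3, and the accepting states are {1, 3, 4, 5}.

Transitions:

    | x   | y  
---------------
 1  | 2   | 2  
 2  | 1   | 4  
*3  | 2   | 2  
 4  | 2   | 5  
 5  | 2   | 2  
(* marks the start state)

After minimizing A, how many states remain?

Initial partition by acceptance: {1,3,4,5} | {2}.
Split {1,3,4,5} by δ(·,y) → {1,3,5} and {4}.
Stable partition: {1,3,5} | {2} | {4} — 3 equivalence classes.

3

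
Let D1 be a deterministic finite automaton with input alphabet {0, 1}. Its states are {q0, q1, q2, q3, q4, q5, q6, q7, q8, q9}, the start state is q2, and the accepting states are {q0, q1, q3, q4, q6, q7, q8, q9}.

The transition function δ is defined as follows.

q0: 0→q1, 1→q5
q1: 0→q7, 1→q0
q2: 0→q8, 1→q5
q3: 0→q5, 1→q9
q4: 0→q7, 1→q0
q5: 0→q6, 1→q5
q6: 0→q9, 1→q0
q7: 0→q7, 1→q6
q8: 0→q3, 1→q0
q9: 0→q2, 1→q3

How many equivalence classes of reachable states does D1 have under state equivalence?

6

Reachable states from the start: {q0,q1,q2,q3,q5,q6,q7,q8,q9}. Unreachable: {q4} — drop them.
Start with accepting vs non-accepting: {q0,q1,q3,q6,q7,q8,q9} | {q2,q5}.
Refine {q0,q1,q3,q6,q7,q8,q9} on symbol 0: members go to different blocks, giving {q0,q1,q6,q7,q8} and {q3,q9}.
On input 0, block {q0,q1,q6,q7,q8} splits into {q0,q1,q7} and {q6,q8}.
Refine {q0,q1,q7} on symbol 1: members go to different blocks, giving {q0} and {q1} and {q7}.
The partition is now stable with 6 blocks: {q0} | {q2,q5} | {q3,q9} | {q6,q8} | {q1} | {q7}.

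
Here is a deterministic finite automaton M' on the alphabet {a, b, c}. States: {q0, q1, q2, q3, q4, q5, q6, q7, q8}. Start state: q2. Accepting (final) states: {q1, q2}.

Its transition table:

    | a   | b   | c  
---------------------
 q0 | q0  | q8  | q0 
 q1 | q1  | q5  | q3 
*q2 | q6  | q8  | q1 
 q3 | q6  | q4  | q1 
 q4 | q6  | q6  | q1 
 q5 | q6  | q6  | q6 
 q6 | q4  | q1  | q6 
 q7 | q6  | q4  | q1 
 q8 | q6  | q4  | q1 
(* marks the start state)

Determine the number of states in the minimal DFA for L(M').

States {q0,q7} cannot be reached from the start state, so discard them.
Start with accepting vs non-accepting: {q1,q2} | {q3,q4,q5,q6,q8}.
Split {q1,q2} by δ(·,a) → {q1} and {q2}.
Split {q3,q4,q5,q6,q8} by δ(·,b) → {q3,q4,q5,q8} and {q6}.
Refine {q3,q4,q5,q8} on symbol b: members go to different blocks, giving {q3,q8} and {q4,q5}.
Split {q4,q5} by δ(·,c) → {q4} and {q5}.
Stable partition: {q1} | {q3,q8} | {q2} | {q6} | {q4} | {q5} — 6 equivalence classes.

6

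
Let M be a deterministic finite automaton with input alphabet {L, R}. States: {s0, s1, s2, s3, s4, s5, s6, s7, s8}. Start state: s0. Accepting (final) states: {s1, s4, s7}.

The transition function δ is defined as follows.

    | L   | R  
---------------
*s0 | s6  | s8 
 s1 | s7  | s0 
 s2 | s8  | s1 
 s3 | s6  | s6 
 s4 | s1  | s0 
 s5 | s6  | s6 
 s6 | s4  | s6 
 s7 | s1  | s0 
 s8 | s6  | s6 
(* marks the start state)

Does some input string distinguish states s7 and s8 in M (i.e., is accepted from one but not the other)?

Yes

First remove the unreachable states {s2,s3,s5}; 6 states remain.
Initial partition by acceptance: {s1,s4,s7} | {s0,s6,s8}.
Refine {s0,s6,s8} on symbol L: members go to different blocks, giving {s0,s8} and {s6}.
On input R, block {s0,s8} splits into {s0} and {s8}.
Stable partition: {s1,s4,s7} | {s0} | {s6} | {s8} — 4 equivalence classes.
s7 and s8 end up in different blocks, so they are distinguishable. For instance, the string 'ε' is accepted from only s7.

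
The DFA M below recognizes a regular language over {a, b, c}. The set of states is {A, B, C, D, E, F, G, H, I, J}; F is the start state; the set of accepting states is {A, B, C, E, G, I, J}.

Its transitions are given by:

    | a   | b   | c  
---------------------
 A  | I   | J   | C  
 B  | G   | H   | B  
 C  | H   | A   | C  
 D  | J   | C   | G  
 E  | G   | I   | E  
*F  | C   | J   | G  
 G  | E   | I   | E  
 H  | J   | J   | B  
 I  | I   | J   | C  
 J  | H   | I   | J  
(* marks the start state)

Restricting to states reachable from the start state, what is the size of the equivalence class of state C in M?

2

First remove the unreachable states {D}; 9 states remain.
Initial partition by acceptance: {A,B,C,E,G,I,J} | {F,H}.
Refine {A,B,C,E,G,I,J} on symbol a: members go to different blocks, giving {A,B,E,G,I} and {C,J}.
Split {A,B,E,G,I} by δ(·,b) → {A,I} and {E,G} and {B}.
Split {F,H} by δ(·,c) → {F} and {H}.
Stable partition: {A,I} | {F} | {C,J} | {E,G} | {B} | {H} — 6 equivalence classes.
State C belongs to the block {C,J}, which has 2 states.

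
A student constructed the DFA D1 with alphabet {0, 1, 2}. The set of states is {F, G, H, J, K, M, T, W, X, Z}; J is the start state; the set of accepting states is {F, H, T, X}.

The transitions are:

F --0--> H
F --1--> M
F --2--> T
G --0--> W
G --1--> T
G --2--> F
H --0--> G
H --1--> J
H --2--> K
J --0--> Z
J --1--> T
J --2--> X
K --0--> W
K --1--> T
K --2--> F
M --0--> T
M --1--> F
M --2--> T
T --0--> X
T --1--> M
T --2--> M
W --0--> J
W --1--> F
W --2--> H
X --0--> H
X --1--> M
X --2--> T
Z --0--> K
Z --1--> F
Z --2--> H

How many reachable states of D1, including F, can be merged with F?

2

All states are reachable from the start state.
P0 = {F,H,T,X} | {G,J,K,M,W,Z}.
Split {F,H,T,X} by δ(·,0) → {F,T,X} and {H}.
On input 0, block {F,T,X} splits into {F,X} and {T}.
On input 0, block {G,J,K,M,W,Z} splits into {G,J,K,W,Z} and {M}.
Refine {G,J,K,W,Z} on symbol 1: members go to different blocks, giving {G,J,K} and {W,Z}.
Stable partition: {F,X} | {G,J,K} | {H} | {T} | {M} | {W,Z} — 6 equivalence classes.
State F belongs to the block {F,X}, which has 2 states.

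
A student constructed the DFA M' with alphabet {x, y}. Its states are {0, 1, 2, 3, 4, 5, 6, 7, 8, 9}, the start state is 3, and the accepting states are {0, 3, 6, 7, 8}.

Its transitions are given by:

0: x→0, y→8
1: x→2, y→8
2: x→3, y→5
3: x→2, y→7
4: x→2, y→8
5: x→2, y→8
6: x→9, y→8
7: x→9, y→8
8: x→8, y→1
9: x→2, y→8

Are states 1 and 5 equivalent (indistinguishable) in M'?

Yes

First remove the unreachable states {0,4,6}; 7 states remain.
P0 = {3,7,8} | {1,2,5,9}.
Split {3,7,8} by δ(·,x) → {3,7} and {8}.
Refine {3,7} on symbol y: members go to different blocks, giving {3} and {7}.
Split {1,2,5,9} by δ(·,x) → {1,5,9} and {2}.
Stable partition: {3} | {1,5,9} | {8} | {7} | {2} — 5 equivalence classes.
1 and 5 lie in the same block of the stable partition, so they are equivalent — no string distinguishes them.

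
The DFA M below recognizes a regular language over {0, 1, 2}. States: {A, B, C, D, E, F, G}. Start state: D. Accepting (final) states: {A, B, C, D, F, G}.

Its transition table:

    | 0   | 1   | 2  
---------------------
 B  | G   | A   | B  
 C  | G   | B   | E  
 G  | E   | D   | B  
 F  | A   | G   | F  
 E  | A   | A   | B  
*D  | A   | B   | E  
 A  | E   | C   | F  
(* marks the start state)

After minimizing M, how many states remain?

All states are reachable from the start state.
P0 = {A,B,C,D,F,G} | {E}.
Refine {A,B,C,D,F,G} on symbol 0: members go to different blocks, giving {B,C,D,F} and {A,G}.
On input 1, block {B,C,D,F} splits into {B,F} and {C,D}.
Stable partition: {B,F} | {E} | {A,G} | {C,D} — 4 equivalence classes.

4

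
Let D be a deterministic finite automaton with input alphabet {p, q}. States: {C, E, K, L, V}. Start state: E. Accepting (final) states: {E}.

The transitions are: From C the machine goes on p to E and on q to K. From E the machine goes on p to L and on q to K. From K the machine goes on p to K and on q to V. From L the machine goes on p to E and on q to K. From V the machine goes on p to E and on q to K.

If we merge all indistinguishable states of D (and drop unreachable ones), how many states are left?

States {C} cannot be reached from the start state, so discard them.
P0 = {E} | {K,L,V}.
Split {K,L,V} by δ(·,p) → {L,V} and {K}.
No further refinement is possible. Final partition (3 blocks): {E} | {L,V} | {K}.

3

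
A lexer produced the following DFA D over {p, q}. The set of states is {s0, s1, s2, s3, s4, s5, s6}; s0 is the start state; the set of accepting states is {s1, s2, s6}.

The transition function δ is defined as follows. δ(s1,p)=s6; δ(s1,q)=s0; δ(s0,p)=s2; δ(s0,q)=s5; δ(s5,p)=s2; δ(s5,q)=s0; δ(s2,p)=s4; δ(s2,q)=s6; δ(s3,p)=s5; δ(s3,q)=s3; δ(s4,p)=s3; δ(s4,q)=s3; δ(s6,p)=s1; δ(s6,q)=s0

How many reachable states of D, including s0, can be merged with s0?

2

All states are reachable from the start state.
Initial partition by acceptance: {s1,s2,s6} | {s0,s3,s4,s5}.
Split {s1,s2,s6} by δ(·,p) → {s1,s6} and {s2}.
Split {s0,s3,s4,s5} by δ(·,p) → {s0,s5} and {s3,s4}.
Split {s3,s4} by δ(·,p) → {s3} and {s4}.
The partition is now stable with 5 blocks: {s1,s6} | {s0,s5} | {s2} | {s3} | {s4}.
The equivalence class containing s0 is {s0,s5}, of size 2.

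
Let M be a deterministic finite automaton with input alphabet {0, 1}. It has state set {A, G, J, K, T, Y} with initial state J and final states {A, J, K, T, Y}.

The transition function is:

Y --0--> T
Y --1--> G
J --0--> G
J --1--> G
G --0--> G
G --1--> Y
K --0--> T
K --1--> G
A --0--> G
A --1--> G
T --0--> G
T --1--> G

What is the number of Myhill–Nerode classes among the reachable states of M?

3

First remove the unreachable states {A,K}; 4 states remain.
P0 = {J,T,Y} | {G}.
Refine {J,T,Y} on symbol 0: members go to different blocks, giving {J,T} and {Y}.
No further refinement is possible. Final partition (3 blocks): {J,T} | {G} | {Y}.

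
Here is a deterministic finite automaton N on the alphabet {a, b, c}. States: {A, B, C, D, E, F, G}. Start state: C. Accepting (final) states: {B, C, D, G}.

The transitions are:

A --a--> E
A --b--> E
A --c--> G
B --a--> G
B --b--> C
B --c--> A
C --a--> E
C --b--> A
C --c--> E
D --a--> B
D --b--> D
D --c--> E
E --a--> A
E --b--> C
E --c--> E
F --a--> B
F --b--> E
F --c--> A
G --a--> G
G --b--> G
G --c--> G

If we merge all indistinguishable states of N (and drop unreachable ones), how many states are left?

Reachable states from the start: {A,C,E,G}. Unreachable: {B,D,F} — drop them.
Initial partition by acceptance: {C,G} | {A,E}.
Split {C,G} by δ(·,a) → {C} and {G}.
Split {A,E} by δ(·,b) → {A} and {E}.
The partition is now stable with 4 blocks: {C} | {A} | {G} | {E}.

4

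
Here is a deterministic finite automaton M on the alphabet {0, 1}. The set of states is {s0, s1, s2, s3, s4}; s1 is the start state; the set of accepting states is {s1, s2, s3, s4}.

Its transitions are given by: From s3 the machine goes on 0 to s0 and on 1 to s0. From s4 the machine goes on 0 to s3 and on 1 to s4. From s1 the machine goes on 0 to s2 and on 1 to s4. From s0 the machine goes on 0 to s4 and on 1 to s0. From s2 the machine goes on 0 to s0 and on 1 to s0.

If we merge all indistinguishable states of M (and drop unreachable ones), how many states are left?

All states are reachable from the start state.
Initial partition by acceptance: {s1,s2,s3,s4} | {s0}.
Split {s1,s2,s3,s4} by δ(·,0) → {s1,s4} and {s2,s3}.
Stable partition: {s1,s4} | {s0} | {s2,s3} — 3 equivalence classes.

3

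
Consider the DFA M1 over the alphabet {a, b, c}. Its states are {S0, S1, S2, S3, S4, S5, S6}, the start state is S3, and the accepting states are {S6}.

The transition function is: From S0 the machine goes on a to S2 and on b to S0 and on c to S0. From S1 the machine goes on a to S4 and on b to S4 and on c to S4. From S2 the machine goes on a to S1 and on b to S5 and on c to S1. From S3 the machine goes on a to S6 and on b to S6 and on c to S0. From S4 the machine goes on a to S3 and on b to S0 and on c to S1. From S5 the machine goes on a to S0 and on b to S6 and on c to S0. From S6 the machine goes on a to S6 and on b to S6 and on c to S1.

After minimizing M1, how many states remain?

7

All states are reachable from the start state.
Start with accepting vs non-accepting: {S6} | {S0,S1,S2,S3,S4,S5}.
On input a, block {S0,S1,S2,S3,S4,S5} splits into {S0,S1,S2,S4,S5} and {S3}.
On input a, block {S0,S1,S2,S4,S5} splits into {S0,S1,S2,S5} and {S4}.
On input a, block {S0,S1,S2,S5} splits into {S0,S2,S5} and {S1}.
On input a, block {S0,S2,S5} splits into {S0,S5} and {S2}.
Refine {S0,S5} on symbol a: members go to different blocks, giving {S0} and {S5}.
The partition is now stable with 7 blocks: {S6} | {S0} | {S3} | {S4} | {S1} | {S2} | {S5}.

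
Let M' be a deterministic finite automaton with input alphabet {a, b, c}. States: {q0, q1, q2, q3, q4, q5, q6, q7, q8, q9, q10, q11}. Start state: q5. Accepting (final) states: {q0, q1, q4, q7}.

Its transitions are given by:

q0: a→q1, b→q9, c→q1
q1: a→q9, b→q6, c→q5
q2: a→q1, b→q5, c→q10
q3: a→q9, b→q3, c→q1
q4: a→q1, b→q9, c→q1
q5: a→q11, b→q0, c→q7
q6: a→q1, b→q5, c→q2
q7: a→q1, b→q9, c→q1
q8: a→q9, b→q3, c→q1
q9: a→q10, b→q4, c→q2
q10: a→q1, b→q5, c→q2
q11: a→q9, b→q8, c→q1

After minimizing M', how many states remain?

6

Initial partition by acceptance: {q0,q1,q4,q7} | {q2,q3,q5,q6,q8,q9,q10,q11}.
Refine {q0,q1,q4,q7} on symbol a: members go to different blocks, giving {q0,q4,q7} and {q1}.
On input a, block {q2,q3,q5,q6,q8,q9,q10,q11} splits into {q3,q5,q8,q9,q11} and {q2,q6,q10}.
Refine {q3,q5,q8,q9,q11} on symbol a: members go to different blocks, giving {q3,q5,q8,q11} and {q9}.
Refine {q3,q5,q8,q11} on symbol a: members go to different blocks, giving {q3,q8,q11} and {q5}.
Stable partition: {q0,q4,q7} | {q3,q8,q11} | {q1} | {q2,q6,q10} | {q9} | {q5} — 6 equivalence classes.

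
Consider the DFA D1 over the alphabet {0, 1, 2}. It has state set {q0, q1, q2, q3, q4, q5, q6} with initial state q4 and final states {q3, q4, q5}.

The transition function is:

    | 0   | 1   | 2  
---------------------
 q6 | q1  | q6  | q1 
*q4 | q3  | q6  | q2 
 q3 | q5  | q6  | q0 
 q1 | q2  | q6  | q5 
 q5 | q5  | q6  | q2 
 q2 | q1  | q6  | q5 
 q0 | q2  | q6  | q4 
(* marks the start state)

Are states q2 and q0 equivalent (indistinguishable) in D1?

P0 = {q3,q4,q5} | {q0,q1,q2,q6}.
On input 2, block {q0,q1,q2,q6} splits into {q0,q1,q2} and {q6}.
The partition is now stable with 3 blocks: {q3,q4,q5} | {q0,q1,q2} | {q6}.
q2 and q0 lie in the same block of the stable partition, so they are equivalent — no string distinguishes them.

Yes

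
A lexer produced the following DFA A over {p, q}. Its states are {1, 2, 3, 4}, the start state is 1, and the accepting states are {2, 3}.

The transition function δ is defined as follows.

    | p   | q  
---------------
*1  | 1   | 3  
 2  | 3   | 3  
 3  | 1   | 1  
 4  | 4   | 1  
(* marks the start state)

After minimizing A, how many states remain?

2

States {2,4} cannot be reached from the start state, so discard them.
Initial partition by acceptance: {3} | {1}.
The partition is now stable with 2 blocks: {3} | {1}.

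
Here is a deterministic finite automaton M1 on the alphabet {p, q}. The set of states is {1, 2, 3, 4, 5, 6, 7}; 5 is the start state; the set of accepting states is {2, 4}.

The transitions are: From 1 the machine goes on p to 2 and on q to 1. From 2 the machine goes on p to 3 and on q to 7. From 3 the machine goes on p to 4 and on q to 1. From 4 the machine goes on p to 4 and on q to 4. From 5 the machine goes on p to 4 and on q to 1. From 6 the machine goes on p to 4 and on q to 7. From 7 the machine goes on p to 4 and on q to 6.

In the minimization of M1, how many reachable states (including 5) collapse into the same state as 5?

2

Start with accepting vs non-accepting: {2,4} | {1,3,5,6,7}.
On input p, block {2,4} splits into {2} and {4}.
Refine {1,3,5,6,7} on symbol p: members go to different blocks, giving {3,5,6,7} and {1}.
On input q, block {3,5,6,7} splits into {3,5} and {6,7}.
The partition is now stable with 5 blocks: {2} | {3,5} | {4} | {1} | {6,7}.
State 5 belongs to the block {3,5}, which has 2 states.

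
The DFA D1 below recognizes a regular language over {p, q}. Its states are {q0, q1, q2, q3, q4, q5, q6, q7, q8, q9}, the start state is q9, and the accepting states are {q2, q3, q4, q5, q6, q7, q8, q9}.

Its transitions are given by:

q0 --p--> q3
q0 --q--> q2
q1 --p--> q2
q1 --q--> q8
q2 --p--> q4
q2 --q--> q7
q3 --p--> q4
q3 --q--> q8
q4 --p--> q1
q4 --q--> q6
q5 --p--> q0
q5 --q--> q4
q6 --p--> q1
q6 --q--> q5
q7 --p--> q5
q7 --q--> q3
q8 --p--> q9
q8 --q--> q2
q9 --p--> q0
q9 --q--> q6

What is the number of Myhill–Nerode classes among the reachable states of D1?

P0 = {q2,q3,q4,q5,q6,q7,q8,q9} | {q0,q1}.
Refine {q2,q3,q4,q5,q6,q7,q8,q9} on symbol p: members go to different blocks, giving {q2,q3,q7,q8} and {q4,q5,q6,q9}.
No further refinement is possible. Final partition (3 blocks): {q2,q3,q7,q8} | {q0,q1} | {q4,q5,q6,q9}.

3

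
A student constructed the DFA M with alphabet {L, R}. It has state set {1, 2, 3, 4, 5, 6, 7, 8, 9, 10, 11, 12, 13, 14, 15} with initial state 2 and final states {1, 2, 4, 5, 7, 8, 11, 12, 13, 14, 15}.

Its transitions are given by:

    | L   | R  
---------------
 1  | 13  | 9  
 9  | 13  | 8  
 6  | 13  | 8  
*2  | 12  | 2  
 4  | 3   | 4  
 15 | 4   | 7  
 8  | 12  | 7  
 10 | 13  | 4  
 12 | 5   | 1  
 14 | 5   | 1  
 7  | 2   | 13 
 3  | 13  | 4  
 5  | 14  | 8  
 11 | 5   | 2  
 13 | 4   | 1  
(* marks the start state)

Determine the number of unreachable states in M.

4

Starting at 2 and following transitions, the reachable set is {1, 2, 3, 4, 5, 7, 8, 9, 12, 13, 14}. That leaves 6, 10, 11, 15 unreachable — 4 in total.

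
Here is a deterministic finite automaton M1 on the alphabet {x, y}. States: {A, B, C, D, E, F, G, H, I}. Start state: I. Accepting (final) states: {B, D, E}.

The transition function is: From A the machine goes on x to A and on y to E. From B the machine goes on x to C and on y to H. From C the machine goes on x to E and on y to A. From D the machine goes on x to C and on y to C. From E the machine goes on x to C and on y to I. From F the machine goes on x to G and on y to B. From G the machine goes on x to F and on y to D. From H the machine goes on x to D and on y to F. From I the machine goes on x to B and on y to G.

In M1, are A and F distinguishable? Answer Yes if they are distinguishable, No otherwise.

Every state is reachable, so we keep all 9.
P0 = {B,D,E} | {A,C,F,G,H,I}.
Refine {A,C,F,G,H,I} on symbol x: members go to different blocks, giving {A,F,G} and {C,H,I}.
The partition is now stable with 3 blocks: {B,D,E} | {A,F,G} | {C,H,I}.
A and F lie in the same block of the stable partition, so they are equivalent — no string distinguishes them.

No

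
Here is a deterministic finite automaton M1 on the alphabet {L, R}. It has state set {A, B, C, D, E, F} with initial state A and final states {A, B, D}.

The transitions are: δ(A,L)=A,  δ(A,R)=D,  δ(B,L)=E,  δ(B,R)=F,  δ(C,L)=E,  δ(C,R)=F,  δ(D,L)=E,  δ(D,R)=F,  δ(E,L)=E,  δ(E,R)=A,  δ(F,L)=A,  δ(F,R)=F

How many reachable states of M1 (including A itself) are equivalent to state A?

1

Reachable states from the start: {A,D,E,F}. Unreachable: {B,C} — drop them.
P0 = {A,D} | {E,F}.
On input L, block {A,D} splits into {A} and {D}.
On input L, block {E,F} splits into {E} and {F}.
The partition is now stable with 4 blocks: {A} | {E} | {D} | {F}.
The equivalence class containing A is {A}, of size 1.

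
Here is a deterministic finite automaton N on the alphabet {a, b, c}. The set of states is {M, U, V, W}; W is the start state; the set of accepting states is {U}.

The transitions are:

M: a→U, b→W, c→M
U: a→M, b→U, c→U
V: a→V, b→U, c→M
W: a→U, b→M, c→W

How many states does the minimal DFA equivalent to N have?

States {V} cannot be reached from the start state, so discard them.
Initial partition by acceptance: {U} | {M,W}.
No further refinement is possible. Final partition (2 blocks): {U} | {M,W}.

2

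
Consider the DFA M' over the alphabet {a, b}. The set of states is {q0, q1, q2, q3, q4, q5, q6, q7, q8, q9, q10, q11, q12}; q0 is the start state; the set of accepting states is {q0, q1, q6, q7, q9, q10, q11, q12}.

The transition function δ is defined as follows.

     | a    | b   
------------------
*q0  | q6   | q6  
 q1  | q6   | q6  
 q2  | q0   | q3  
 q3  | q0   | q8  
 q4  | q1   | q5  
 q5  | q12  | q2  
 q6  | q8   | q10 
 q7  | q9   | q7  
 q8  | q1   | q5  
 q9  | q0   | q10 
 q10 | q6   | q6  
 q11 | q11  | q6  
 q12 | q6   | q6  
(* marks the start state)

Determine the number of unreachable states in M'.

4

Starting at q0 and following transitions, the reachable set is {q0, q1, q2, q3, q5, q6, q8, q10, q12}. That leaves q4, q7, q9, q11 unreachable — 4 in total.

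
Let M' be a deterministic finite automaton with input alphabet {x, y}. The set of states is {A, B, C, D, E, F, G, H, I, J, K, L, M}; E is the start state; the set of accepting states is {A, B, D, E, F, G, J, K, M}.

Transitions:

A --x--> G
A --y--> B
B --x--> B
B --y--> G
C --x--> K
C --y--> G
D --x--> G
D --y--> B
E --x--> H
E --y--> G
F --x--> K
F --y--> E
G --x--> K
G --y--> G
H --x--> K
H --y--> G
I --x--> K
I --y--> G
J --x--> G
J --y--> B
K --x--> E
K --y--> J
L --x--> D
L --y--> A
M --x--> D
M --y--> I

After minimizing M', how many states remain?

6

States {A,C,D,F,I,L,M} cannot be reached from the start state, so discard them.
P0 = {B,E,G,J,K} | {H}.
On input x, block {B,E,G,J,K} splits into {B,G,J,K} and {E}.
Split {B,G,J,K} by δ(·,x) → {B,G,J} and {K}.
Split {B,G,J} by δ(·,x) → {B,J} and {G}.
Split {B,J} by δ(·,x) → {B} and {J}.
Stable partition: {B} | {H} | {E} | {K} | {G} | {J} — 6 equivalence classes.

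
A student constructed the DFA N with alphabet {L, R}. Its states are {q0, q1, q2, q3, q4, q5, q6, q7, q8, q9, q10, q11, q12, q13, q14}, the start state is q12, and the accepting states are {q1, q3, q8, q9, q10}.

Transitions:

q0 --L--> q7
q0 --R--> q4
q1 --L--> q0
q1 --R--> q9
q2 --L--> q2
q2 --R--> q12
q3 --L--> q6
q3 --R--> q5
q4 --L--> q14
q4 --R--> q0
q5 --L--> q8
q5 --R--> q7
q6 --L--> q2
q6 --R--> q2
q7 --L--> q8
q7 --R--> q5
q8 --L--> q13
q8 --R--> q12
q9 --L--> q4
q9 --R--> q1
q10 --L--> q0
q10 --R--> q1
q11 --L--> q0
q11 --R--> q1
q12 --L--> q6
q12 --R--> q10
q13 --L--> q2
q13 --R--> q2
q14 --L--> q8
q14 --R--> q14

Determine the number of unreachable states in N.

2

BFS from q12 reaches {q0, q1, q2, q4, q5, q6, q7, q8, q9, q10, q12, q13, q14}; the 2 state(s) q3, q11 are never visited.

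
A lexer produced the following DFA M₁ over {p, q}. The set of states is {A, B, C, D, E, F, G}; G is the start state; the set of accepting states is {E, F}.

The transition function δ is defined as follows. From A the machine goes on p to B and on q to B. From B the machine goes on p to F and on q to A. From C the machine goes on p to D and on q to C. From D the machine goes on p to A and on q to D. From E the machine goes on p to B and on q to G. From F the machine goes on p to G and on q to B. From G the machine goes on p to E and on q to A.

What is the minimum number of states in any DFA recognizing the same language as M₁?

First remove the unreachable states {C,D}; 5 states remain.
Start with accepting vs non-accepting: {E,F} | {A,B,G}.
On input p, block {A,B,G} splits into {B,G} and {A}.
No further refinement is possible. Final partition (3 blocks): {E,F} | {B,G} | {A}.

3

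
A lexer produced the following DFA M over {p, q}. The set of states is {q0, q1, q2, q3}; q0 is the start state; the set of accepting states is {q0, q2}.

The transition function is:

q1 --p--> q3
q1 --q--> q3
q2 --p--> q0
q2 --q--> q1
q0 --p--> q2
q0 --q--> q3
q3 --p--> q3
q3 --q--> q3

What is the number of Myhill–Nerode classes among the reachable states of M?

Start with accepting vs non-accepting: {q0,q2} | {q1,q3}.
Stable partition: {q0,q2} | {q1,q3} — 2 equivalence classes.

2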